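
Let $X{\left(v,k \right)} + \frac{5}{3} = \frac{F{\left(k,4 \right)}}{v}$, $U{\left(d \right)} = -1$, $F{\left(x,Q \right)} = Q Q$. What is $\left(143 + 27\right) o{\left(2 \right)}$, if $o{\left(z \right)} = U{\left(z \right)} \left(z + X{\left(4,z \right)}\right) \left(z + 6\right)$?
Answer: $- \frac{17680}{3} \approx -5893.3$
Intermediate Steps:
$F{\left(x,Q \right)} = Q^{2}$
$X{\left(v,k \right)} = - \frac{5}{3} + \frac{16}{v}$ ($X{\left(v,k \right)} = - \frac{5}{3} + \frac{4^{2}}{v} = - \frac{5}{3} + \frac{16}{v}$)
$o{\left(z \right)} = - \left(6 + z\right) \left(\frac{7}{3} + z\right)$ ($o{\left(z \right)} = - \left(z - \left(\frac{5}{3} - \frac{16}{4}\right)\right) \left(z + 6\right) = - \left(z + \left(- \frac{5}{3} + 16 \cdot \frac{1}{4}\right)\right) \left(6 + z\right) = - \left(z + \left(- \frac{5}{3} + 4\right)\right) \left(6 + z\right) = - \left(z + \frac{7}{3}\right) \left(6 + z\right) = - \left(\frac{7}{3} + z\right) \left(6 + z\right) = - \left(6 + z\right) \left(\frac{7}{3} + z\right)$)
$\left(143 + 27\right) o{\left(2 \right)} = \left(143 + 27\right) \left(-14 - 2^{2} - \frac{50}{3}\right) = 170 \left(-14 - 4 - \frac{50}{3}\right) = 170 \left(- \frac{104}{3}\right) = - \frac{17680}{3}$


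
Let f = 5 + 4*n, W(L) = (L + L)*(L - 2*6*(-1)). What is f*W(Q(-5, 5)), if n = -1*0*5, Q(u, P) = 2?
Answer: 280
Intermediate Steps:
W(L) = 2*L*(12 + L) (W(L) = (2*L)*(L - 12*(-1)) = (2*L)*(L + 12) = (2*L)*(12 + L) = 2*L*(12 + L))
n = 0 (n = 0*5 = 0)
f = 5 (f = 5 + 4*0 = 5 + 0 = 5)
f*W(Q(-5, 5)) = 5*(2*2*(12 + 2)) = 5*(2*2*14) = 5*56 = 280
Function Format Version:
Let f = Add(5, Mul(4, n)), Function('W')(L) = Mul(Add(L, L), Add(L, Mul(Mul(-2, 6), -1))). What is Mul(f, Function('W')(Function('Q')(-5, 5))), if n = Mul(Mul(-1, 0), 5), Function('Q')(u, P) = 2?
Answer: 280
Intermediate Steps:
Function('W')(L) = Mul(2, L, Add(12, L)) (Function('W')(L) = Mul(Mul(2, L), Add(L, Mul(-12, -1))) = Mul(Mul(2, L), Add(L, 12)) = Mul(Mul(2, L), Add(12, L)) = Mul(2, L, Add(12, L)))
n = 0 (n = Mul(0, 5) = 0)
f = 5 (f = Add(5, Mul(4, 0)) = Add(5, 0) = 5)
Mul(f, Function('W')(Function('Q')(-5, 5))) = Mul(5, Mul(2, 2, Add(12, 2))) = Mul(5, Mul(2, 2, 14)) = Mul(5, 56) = 280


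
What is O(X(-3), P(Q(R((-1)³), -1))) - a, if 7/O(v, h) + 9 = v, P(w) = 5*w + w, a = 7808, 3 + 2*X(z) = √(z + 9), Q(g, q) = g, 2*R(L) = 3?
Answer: -1132258/145 - 14*√6/435 ≈ -7808.8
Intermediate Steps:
R(L) = 3/2 (R(L) = (½)*3 = 3/2)
X(z) = -3/2 + √(9 + z)/2 (X(z) = -3/2 + √(z + 9)/2 = -3/2 + √(9 + z)/2)
P(w) = 6*w
O(v, h) = 7/(-9 + v)
O(X(-3), P(Q(R((-1)³), -1))) - a = 7/(-9 + (-3/2 + √(9 - 3)/2)) - 1*7808 = 7/(-9 + (-3/2 + √6/2)) - 7808 = 7/(-21/2 + √6/2) - 7808 = -7808 + 7/(-21/2 + √6/2)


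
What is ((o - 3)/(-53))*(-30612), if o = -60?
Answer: -1928556/53 ≈ -36388.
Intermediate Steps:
((o - 3)/(-53))*(-30612) = ((-60 - 3)/(-53))*(-30612) = -63*(-1/53)*(-30612) = (63/53)*(-30612) = -1928556/53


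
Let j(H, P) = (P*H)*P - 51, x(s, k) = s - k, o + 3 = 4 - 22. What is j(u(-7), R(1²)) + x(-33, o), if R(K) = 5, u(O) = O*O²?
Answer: -8638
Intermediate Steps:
u(O) = O³
o = -21 (o = -3 + (4 - 22) = -3 - 18 = -21)
j(H, P) = -51 + H*P² (j(H, P) = (H*P)*P - 51 = H*P² - 51 = -51 + H*P²)
j(u(-7), R(1²)) + x(-33, o) = (-51 + (-7)³*5²) + (-33 - 1*(-21)) = (-51 - 343*25) + (-33 + 21) = (-51 - 8575) - 12 = -8626 - 12 = -8638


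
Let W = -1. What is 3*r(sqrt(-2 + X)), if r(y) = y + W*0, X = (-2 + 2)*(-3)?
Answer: 3*I*sqrt(2) ≈ 4.2426*I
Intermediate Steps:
X = 0 (X = 0*(-3) = 0)
r(y) = y (r(y) = y - 1*0 = y + 0 = y)
3*r(sqrt(-2 + X)) = 3*sqrt(-2 + 0) = 3*sqrt(-2) = 3*(I*sqrt(2)) = 3*I*sqrt(2)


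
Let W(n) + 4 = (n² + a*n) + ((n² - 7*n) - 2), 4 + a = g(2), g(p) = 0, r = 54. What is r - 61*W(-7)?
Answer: -10255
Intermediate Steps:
a = -4 (a = -4 + 0 = -4)
W(n) = -6 - 11*n + 2*n² (W(n) = -4 + ((n² - 4*n) + ((n² - 7*n) - 2)) = -4 + ((n² - 4*n) + (-2 + n² - 7*n)) = -4 + (-2 - 11*n + 2*n²) = -6 - 11*n + 2*n²)
r - 61*W(-7) = 54 - 61*(-6 - 11*(-7) + 2*(-7)²) = 54 - 61*(-6 + 77 + 2*49) = 54 - 61*(-6 + 77 + 98) = 54 - 61*169 = 54 - 10309 = -10255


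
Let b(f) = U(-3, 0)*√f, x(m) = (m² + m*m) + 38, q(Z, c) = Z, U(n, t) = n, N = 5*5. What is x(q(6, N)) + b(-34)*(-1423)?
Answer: 110 + 4269*I*√34 ≈ 110.0 + 24892.0*I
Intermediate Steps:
N = 25
x(m) = 38 + 2*m² (x(m) = (m² + m²) + 38 = 2*m² + 38 = 38 + 2*m²)
b(f) = -3*√f
x(q(6, N)) + b(-34)*(-1423) = (38 + 2*6²) - 3*I*√34*(-1423) = (38 + 2*36) - 3*I*√34*(-1423) = (38 + 72) - 3*I*√34*(-1423) = 110 + 4269*I*√34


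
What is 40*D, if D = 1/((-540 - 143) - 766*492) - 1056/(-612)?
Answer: 209119510/3029859 ≈ 69.020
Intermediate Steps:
D = 20911951/12119436 (D = (1/492)/(-683 - 766) - 1056*(-1/612) = (1/492)/(-1449) + 88/51 = -1/1449*1/492 + 88/51 = -1/712908 + 88/51 = 20911951/12119436 ≈ 1.7255)
40*D = 40*(20911951/12119436) = 209119510/3029859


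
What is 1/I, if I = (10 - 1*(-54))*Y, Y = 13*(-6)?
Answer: -1/4992 ≈ -0.00020032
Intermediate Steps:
Y = -78
I = -4992 (I = (10 - 1*(-54))*(-78) = (10 + 54)*(-78) = 64*(-78) = -4992)
1/I = 1/(-4992) = -1/4992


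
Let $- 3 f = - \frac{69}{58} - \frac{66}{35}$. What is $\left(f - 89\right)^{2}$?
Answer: $\frac{31894030921}{4120900} \approx 7739.6$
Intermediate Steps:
$f = \frac{2081}{2030}$ ($f = - \frac{- \frac{69}{58} - \frac{66}{35}}{3} = \left(- \frac{1}{3}\right) \left(- \frac{6243}{2030}\right) = \frac{2081}{2030} \approx 1.0251$)
$\left(f - 89\right)^{2} = \left(\frac{2081}{2030} - 89\right)^{2} = \left(- \frac{178589}{2030}\right)^{2} = \frac{31894030921}{4120900}$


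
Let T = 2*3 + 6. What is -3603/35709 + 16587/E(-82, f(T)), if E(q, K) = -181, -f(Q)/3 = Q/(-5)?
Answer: -197652442/2154443 ≈ -91.742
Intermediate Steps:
T = 12 (T = 6 + 6 = 12)
f(Q) = 3*Q/5 (f(Q) = -3*Q/(-5) = -3*Q*(-1)/5 = -(-3)*Q/5 = 3*Q/5)
-3603/35709 + 16587/E(-82, f(T)) = -3603/35709 + 16587/(-181) = -3603*1/35709 + 16587*(-1/181) = -1201/11903 - 16587/181 = -197652442/2154443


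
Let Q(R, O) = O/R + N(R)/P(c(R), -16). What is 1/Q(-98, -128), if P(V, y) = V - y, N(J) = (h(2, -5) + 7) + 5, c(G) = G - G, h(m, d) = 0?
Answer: 196/403 ≈ 0.48635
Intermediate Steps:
c(G) = 0
N(J) = 12 (N(J) = (0 + 7) + 5 = 7 + 5 = 12)
Q(R, O) = ¾ + O/R (Q(R, O) = O/R + 12/(0 - 1*(-16)) = O/R + 12/(0 + 16) = O/R + 12/16 = O/R + 12*(1/16) = O/R + ¾ = ¾ + O/R)
1/Q(-98, -128) = 1/(¾ - 128/(-98)) = 1/(¾ - 128*(-1/98)) = 1/(¾ + 64/49) = 1/(403/196) = 196/403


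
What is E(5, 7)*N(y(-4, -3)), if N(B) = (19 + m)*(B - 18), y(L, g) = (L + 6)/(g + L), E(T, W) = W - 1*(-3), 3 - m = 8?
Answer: -2560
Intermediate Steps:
m = -5 (m = 3 - 1*8 = 3 - 8 = -5)
E(T, W) = 3 + W (E(T, W) = W + 3 = 3 + W)
y(L, g) = (6 + L)/(L + g)
N(B) = -252 + 14*B (N(B) = (19 - 5)*(B - 18) = 14*(-18 + B) = -252 + 14*B)
E(5, 7)*N(y(-4, -3)) = (3 + 7)*(-252 + 14*((6 - 4)/(-4 - 3))) = 10*(-252 + 14*(2/(-7))) = 10*(-252 + 14*(-⅐*2)) = 10*(-252 + 14*(-2/7)) = 10*(-252 - 4) = 10*(-256) = -2560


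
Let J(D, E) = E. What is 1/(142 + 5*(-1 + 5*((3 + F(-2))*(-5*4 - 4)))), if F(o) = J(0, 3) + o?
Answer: -1/2263 ≈ -0.00044189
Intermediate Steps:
F(o) = 3 + o
1/(142 + 5*(-1 + 5*((3 + F(-2))*(-5*4 - 4)))) = 1/(142 + 5*(-1 + 5*((3 + (3 - 2))*(-5*4 - 4)))) = 1/(142 + 5*(-1 + 5*((3 + 1)*(-20 - 4)))) = 1/(142 + 5*(-1 + 5*(4*(-24)))) = 1/(142 + 5*(-1 + 5*(-96))) = 1/(142 + 5*(-1 - 480)) = 1/(142 + 5*(-481)) = 1/(142 - 2405) = 1/(-2263) = -1/2263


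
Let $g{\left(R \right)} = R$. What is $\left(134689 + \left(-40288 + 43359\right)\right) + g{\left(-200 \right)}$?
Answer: $137560$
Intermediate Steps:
$\left(134689 + \left(-40288 + 43359\right)\right) + g{\left(-200 \right)} = \left(134689 + \left(-40288 + 43359\right)\right) - 200 = \left(134689 + 3071\right) - 200 = 137760 - 200 = 137560$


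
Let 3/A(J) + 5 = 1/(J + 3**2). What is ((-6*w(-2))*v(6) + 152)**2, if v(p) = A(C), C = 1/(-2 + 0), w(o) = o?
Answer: 144096016/6889 ≈ 20917.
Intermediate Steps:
C = -1/2 (C = 1/(-2) = -1/2 ≈ -0.50000)
A(J) = 3/(-5 + 1/(9 + J)) (A(J) = 3/(-5 + 1/(J + 3**2)) = 3/(-5 + 1/(J + 9)) = 3/(-5 + 1/(9 + J)))
v(p) = -51/83 (v(p) = 3*(-9 - 1*(-1/2))/(44 + 5*(-1/2)) = 3*(-9 + 1/2)/(44 - 5/2) = 3*(-17/2)/(83/2) = 3*(2/83)*(-17/2) = -51/83)
((-6*w(-2))*v(6) + 152)**2 = (-6*(-2)*(-51/83) + 152)**2 = (12*(-51/83) + 152)**2 = (-612/83 + 152)**2 = (12004/83)**2 = 144096016/6889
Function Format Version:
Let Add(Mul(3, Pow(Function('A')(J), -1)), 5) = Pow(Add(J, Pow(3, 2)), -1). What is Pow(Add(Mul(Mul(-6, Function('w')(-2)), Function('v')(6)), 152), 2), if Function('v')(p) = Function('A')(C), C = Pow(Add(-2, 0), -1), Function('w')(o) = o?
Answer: Rational(144096016, 6889) ≈ 20917.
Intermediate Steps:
C = Rational(-1, 2) (C = Pow(-2, -1) = Rational(-1, 2) ≈ -0.50000)
Function('A')(J) = Mul(3, Pow(Add(-5, Pow(Add(9, J), -1)), -1)) (Function('A')(J) = Mul(3, Pow(Add(-5, Pow(Add(J, Pow(3, 2)), -1)), -1)) = Mul(3, Pow(Add(-5, Pow(Add(J, 9), -1)), -1)) = Mul(3, Pow(Add(-5, Pow(Add(9, J), -1)), -1)))
Function('v')(p) = Rational(-51, 83) (Function('v')(p) = Mul(3, Pow(Add(44, Mul(5, Rational(-1, 2))), -1), Add(-9, Mul(-1, Rational(-1, 2)))) = Mul(3, Pow(Add(44, Rational(-5, 2)), -1), Add(-9, Rational(1, 2))) = Mul(3, Pow(Rational(83, 2), -1), Rational(-17, 2)) = Mul(3, Rational(2, 83), Rational(-17, 2)) = Rational(-51, 83))
Pow(Add(Mul(Mul(-6, Function('w')(-2)), Function('v')(6)), 152), 2) = Pow(Add(Mul(Mul(-6, -2), Rational(-51, 83)), 152), 2) = Pow(Add(Mul(12, Rational(-51, 83)), 152), 2) = Pow(Add(Rational(-612, 83), 152), 2) = Pow(Rational(12004, 83), 2) = Rational(144096016, 6889)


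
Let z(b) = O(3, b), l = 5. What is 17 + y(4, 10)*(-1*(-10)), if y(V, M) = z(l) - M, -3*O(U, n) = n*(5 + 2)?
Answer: -599/3 ≈ -199.67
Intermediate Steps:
O(U, n) = -7*n/3 (O(U, n) = -n*(5 + 2)/3 = -n*7/3 = -7*n/3)
z(b) = -7*b/3
y(V, M) = -35/3 - M (y(V, M) = -7/3*5 - M = -35/3 - M)
17 + y(4, 10)*(-1*(-10)) = 17 + (-35/3 - 1*10)*(-1*(-10)) = 17 + (-35/3 - 10)*10 = 17 - 65/3*10 = 17 - 650/3 = -599/3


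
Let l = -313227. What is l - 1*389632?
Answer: -702859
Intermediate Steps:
l - 1*389632 = -313227 - 1*389632 = -313227 - 389632 = -702859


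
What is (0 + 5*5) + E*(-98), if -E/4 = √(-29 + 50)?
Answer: 25 + 392*√21 ≈ 1821.4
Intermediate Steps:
E = -4*√21 (E = -4*√(-29 + 50) = -4*√21 ≈ -18.330)
(0 + 5*5) + E*(-98) = (0 + 5*5) - 4*√21*(-98) = (0 + 25) + 392*√21 = 25 + 392*√21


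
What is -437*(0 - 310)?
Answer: 135470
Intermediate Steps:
-437*(0 - 310) = -437*(-310) = 135470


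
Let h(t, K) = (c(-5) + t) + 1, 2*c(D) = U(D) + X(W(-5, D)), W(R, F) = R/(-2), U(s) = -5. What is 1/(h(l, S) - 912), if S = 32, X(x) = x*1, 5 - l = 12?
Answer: -4/3677 ≈ -0.0010878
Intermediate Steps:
l = -7 (l = 5 - 1*12 = 5 - 12 = -7)
W(R, F) = -R/2 (W(R, F) = R*(-½) = -R/2)
X(x) = x
c(D) = -5/4 (c(D) = (-5 - ½*(-5))/2 = (-5 + 5/2)/2 = (½)*(-5/2) = -5/4)
h(t, K) = -¼ + t (h(t, K) = (-5/4 + t) + 1 = -¼ + t)
1/(h(l, S) - 912) = 1/((-¼ - 7) - 912) = 1/(-29/4 - 912) = 1/(-3677/4) = -4/3677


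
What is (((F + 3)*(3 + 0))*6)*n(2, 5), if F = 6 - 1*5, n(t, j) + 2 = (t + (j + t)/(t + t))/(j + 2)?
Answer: -738/7 ≈ -105.43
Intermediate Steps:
n(t, j) = -2 + (t + (j + t)/(2*t))/(2 + j) (n(t, j) = -2 + (t + (j + t)/(t + t))/(j + 2) = -2 + (t + (j + t)/((2*t)))/(2 + j) = -2 + (t + (j + t)*(1/(2*t)))/(2 + j) = -2 + (t + (j + t)/(2*t))/(2 + j))
F = 1 (F = 6 - 5 = 1)
(((F + 3)*(3 + 0))*6)*n(2, 5) = (((1 + 3)*(3 + 0))*6)*((½)*(5 - 7*2 + 2*2² - 4*5*2)/(2*(2 + 5))) = ((4*3)*6)*((½)*(½)*(5 - 14 + 2*4 - 40)/7) = (12*6)*((½)*(½)*(⅐)*(5 - 14 + 8 - 40)) = 72*((½)*(½)*(⅐)*(-41)) = 72*(-41/28) = -738/7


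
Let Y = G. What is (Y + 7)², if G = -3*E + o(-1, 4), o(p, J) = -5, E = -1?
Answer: 25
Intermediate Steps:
G = -2 (G = -3*(-1) - 5 = 3 - 5 = -2)
Y = -2
(Y + 7)² = (-2 + 7)² = 5² = 25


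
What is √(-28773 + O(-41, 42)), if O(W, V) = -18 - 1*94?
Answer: I*√28885 ≈ 169.96*I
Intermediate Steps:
O(W, V) = -112 (O(W, V) = -18 - 94 = -112)
√(-28773 + O(-41, 42)) = √(-28773 - 112) = √(-28885) = I*√28885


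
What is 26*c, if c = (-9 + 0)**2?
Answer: 2106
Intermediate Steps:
c = 81 (c = (-9)**2 = 81)
26*c = 26*81 = 2106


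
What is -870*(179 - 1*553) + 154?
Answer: 325534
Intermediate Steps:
-870*(179 - 1*553) + 154 = -870*(179 - 553) + 154 = -870*(-374) + 154 = 325380 + 154 = 325534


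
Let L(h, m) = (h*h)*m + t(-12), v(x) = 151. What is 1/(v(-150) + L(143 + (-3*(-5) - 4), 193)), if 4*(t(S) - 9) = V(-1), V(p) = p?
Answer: 4/18309391 ≈ 2.1847e-7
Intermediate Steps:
t(S) = 35/4 (t(S) = 9 + (1/4)*(-1) = 9 - 1/4 = 35/4)
L(h, m) = 35/4 + m*h**2 (L(h, m) = (h*h)*m + 35/4 = h**2*m + 35/4 = m*h**2 + 35/4 = 35/4 + m*h**2)
1/(v(-150) + L(143 + (-3*(-5) - 4), 193)) = 1/(151 + (35/4 + 193*(143 + (-3*(-5) - 4))**2)) = 1/(151 + (35/4 + 193*(143 + (15 - 4))**2)) = 1/(151 + (35/4 + 193*(143 + 11)**2)) = 1/(151 + (35/4 + 193*154**2)) = 1/(151 + (35/4 + 193*23716)) = 1/(151 + (35/4 + 4577188)) = 1/(151 + 18308787/4) = 1/(18309391/4) = 4/18309391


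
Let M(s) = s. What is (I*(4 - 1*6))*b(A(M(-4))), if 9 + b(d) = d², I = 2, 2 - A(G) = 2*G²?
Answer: -3564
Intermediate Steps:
A(G) = 2 - 2*G²
b(d) = -9 + d²
(I*(4 - 1*6))*b(A(M(-4))) = (2*(4 - 1*6))*(-9 + (2 - 2*(-4)²)²) = (2*(4 - 6))*(-9 + (2 - 2*16)²) = (2*(-2))*(-9 + (2 - 32)²) = -4*(-9 + (-30)²) = -4*(-9 + 900) = -4*891 = -3564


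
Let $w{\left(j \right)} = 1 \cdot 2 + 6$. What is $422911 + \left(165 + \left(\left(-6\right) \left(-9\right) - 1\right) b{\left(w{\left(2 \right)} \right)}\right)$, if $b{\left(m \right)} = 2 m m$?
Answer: $429860$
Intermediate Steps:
$w{\left(j \right)} = 8$ ($w{\left(j \right)} = 2 + 6 = 8$)
$b{\left(m \right)} = 2 m^{2}$
$422911 + \left(165 + \left(\left(-6\right) \left(-9\right) - 1\right) b{\left(w{\left(2 \right)} \right)}\right) = 422911 + \left(165 + \left(\left(-6\right) \left(-9\right) - 1\right) 2 \cdot 8^{2}\right) = 422911 + \left(165 + \left(54 - 1\right) 2 \cdot 64\right) = 422911 + \left(165 + 53 \cdot 128\right) = 422911 + \left(165 + 6784\right) = 422911 + 6949 = 429860$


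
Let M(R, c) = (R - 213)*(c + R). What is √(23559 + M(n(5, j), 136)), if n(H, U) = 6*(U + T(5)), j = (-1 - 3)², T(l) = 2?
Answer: 3*I*√229 ≈ 45.398*I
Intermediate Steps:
j = 16 (j = (-4)² = 16)
n(H, U) = 12 + 6*U (n(H, U) = 6*(U + 2) = 6*(2 + U) = 12 + 6*U)
M(R, c) = (-213 + R)*(R + c)
√(23559 + M(n(5, j), 136)) = √(23559 + ((12 + 6*16)² - 213*(12 + 6*16) - 213*136 + (12 + 6*16)*136)) = √(23559 + ((12 + 96)² - 213*(12 + 96) - 28968 + (12 + 96)*136)) = √(23559 + (108² - 213*108 - 28968 + 108*136)) = √(23559 + (11664 - 23004 - 28968 + 14688)) = √(23559 - 25620) = √(-2061) = 3*I*√229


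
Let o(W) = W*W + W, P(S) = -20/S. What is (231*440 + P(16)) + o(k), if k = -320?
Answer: 814875/4 ≈ 2.0372e+5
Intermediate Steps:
o(W) = W + W² (o(W) = W² + W = W + W²)
(231*440 + P(16)) + o(k) = (231*440 - 20/16) - 320*(1 - 320) = (101640 - 20*1/16) - 320*(-319) = (101640 - 5/4) + 102080 = 406555/4 + 102080 = 814875/4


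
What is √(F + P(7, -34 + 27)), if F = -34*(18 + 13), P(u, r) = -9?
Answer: I*√1063 ≈ 32.604*I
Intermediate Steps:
F = -1054 (F = -34*31 = -1054)
√(F + P(7, -34 + 27)) = √(-1054 - 9) = √(-1063) = I*√1063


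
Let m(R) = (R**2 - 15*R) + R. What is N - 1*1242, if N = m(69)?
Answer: 2553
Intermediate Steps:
m(R) = R**2 - 14*R
N = 3795 (N = 69*(-14 + 69) = 69*55 = 3795)
N - 1*1242 = 3795 - 1*1242 = 3795 - 1242 = 2553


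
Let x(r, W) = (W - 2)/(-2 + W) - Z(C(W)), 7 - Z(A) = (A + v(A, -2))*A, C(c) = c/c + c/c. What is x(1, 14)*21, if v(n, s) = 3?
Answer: 84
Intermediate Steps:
C(c) = 2 (C(c) = 1 + 1 = 2)
Z(A) = 7 - A*(3 + A) (Z(A) = 7 - (A + 3)*A = 7 - (3 + A)*A = 7 - A*(3 + A))
x(r, W) = 4 (x(r, W) = (W - 2)/(-2 + W) - (7 - 1*2² - 3*2) = (-2 + W)/(-2 + W) - (7 - 1*4 - 6) = 1 - (7 - 4 - 6) = 1 - 1*(-3) = 1 + 3 = 4)
x(1, 14)*21 = 4*21 = 84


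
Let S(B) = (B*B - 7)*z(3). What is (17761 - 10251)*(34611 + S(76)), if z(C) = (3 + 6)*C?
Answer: 1429708740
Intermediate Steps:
z(C) = 9*C
S(B) = -189 + 27*B**2 (S(B) = (B*B - 7)*(9*3) = (B**2 - 7)*27 = (-7 + B**2)*27 = -189 + 27*B**2)
(17761 - 10251)*(34611 + S(76)) = (17761 - 10251)*(34611 + (-189 + 27*76**2)) = 7510*(34611 + (-189 + 27*5776)) = 7510*(34611 + (-189 + 155952)) = 7510*(34611 + 155763) = 7510*190374 = 1429708740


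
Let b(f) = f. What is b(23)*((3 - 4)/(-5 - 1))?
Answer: 23/6 ≈ 3.8333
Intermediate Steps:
b(23)*((3 - 4)/(-5 - 1)) = 23*((3 - 4)/(-5 - 1)) = 23*(-1/(-6)) = 23*(-1*(-1/6)) = 23*(1/6) = 23/6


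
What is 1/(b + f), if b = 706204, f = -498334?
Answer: 1/207870 ≈ 4.8107e-6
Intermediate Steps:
1/(b + f) = 1/(706204 - 498334) = 1/207870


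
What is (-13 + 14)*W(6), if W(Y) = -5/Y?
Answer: -⅚ ≈ -0.83333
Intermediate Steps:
(-13 + 14)*W(6) = (-13 + 14)*(-5/6) = 1*(-5*⅙) = 1*(-⅚) = -⅚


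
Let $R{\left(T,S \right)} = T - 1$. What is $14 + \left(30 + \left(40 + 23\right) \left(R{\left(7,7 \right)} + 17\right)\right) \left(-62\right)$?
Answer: $-91684$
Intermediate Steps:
$R{\left(T,S \right)} = -1 + T$
$14 + \left(30 + \left(40 + 23\right) \left(R{\left(7,7 \right)} + 17\right)\right) \left(-62\right) = 14 + \left(30 + \left(40 + 23\right) \left(\left(-1 + 7\right) + 17\right)\right) \left(-62\right) = 14 + \left(30 + 63 \left(6 + 17\right)\right) \left(-62\right) = 14 + \left(30 + 63 \cdot 23\right) \left(-62\right) = 14 + \left(30 + 1449\right) \left(-62\right) = 14 + 1479 \left(-62\right) = 14 - 91698 = -91684$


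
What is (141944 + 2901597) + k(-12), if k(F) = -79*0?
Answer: 3043541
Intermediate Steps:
k(F) = 0
(141944 + 2901597) + k(-12) = (141944 + 2901597) + 0 = 3043541 + 0 = 3043541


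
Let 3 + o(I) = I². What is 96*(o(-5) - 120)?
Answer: -9408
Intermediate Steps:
o(I) = -3 + I²
96*(o(-5) - 120) = 96*((-3 + (-5)²) - 120) = 96*((-3 + 25) - 120) = 96*(22 - 120) = 96*(-98) = -9408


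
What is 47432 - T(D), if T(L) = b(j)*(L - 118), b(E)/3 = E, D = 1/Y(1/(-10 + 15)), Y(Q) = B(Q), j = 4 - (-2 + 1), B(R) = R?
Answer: 49127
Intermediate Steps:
j = 5 (j = 4 - 1*(-1) = 4 + 1 = 5)
Y(Q) = Q
D = 5 (D = 1/(1/(-10 + 15)) = 1/(1/5) = 1/(⅕) = 5)
b(E) = 3*E
T(L) = -1770 + 15*L (T(L) = (3*5)*(L - 118) = 15*(-118 + L) = -1770 + 15*L)
47432 - T(D) = 47432 - (-1770 + 15*5) = 47432 - (-1770 + 75) = 47432 - 1*(-1695) = 47432 + 1695 = 49127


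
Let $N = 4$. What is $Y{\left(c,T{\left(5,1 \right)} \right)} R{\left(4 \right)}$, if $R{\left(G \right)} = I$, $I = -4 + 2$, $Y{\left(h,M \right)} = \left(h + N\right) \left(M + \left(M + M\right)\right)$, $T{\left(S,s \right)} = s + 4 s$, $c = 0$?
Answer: $-120$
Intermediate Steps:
$T{\left(S,s \right)} = 5 s$
$Y{\left(h,M \right)} = 3 M \left(4 + h\right)$ ($Y{\left(h,M \right)} = \left(h + 4\right) \left(M + \left(M + M\right)\right) = \left(4 + h\right) \left(M + 2 M\right) = \left(4 + h\right) 3 M = 3 M \left(4 + h\right)$)
$I = -2$
$R{\left(G \right)} = -2$
$Y{\left(c,T{\left(5,1 \right)} \right)} R{\left(4 \right)} = 3 \cdot 5 \cdot 1 \left(4 + 0\right) \left(-2\right) = 3 \cdot 5 \cdot 4 \left(-2\right) = 60 \left(-2\right) = -120$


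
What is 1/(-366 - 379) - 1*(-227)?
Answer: 169114/745 ≈ 227.00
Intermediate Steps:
1/(-366 - 379) - 1*(-227) = 1/(-745) + 227 = -1/745 + 227 = 169114/745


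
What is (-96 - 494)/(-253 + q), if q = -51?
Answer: 295/152 ≈ 1.9408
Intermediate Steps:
(-96 - 494)/(-253 + q) = (-96 - 494)/(-253 - 51) = -590/(-304) = -590*(-1/304) = 295/152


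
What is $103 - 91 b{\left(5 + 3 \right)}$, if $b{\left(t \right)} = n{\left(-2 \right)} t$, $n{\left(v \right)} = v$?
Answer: $1559$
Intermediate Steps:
$b{\left(t \right)} = - 2 t$
$103 - 91 b{\left(5 + 3 \right)} = 103 - 91 \left(- 2 \left(5 + 3\right)\right) = 103 - 91 \left(\left(-2\right) 8\right) = 103 - -1456 = 103 + 1456 = 1559$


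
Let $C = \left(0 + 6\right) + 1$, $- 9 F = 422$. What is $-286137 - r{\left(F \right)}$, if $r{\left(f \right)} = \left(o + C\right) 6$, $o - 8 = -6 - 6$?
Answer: $-286155$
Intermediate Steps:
$F = - \frac{422}{9}$ ($F = \left(- \frac{1}{9}\right) 422 = - \frac{422}{9} \approx -46.889$)
$C = 7$ ($C = 6 + 1 = 7$)
$o = -4$ ($o = 8 - 12 = -4$)
$r{\left(f \right)} = 18$ ($r{\left(f \right)} = \left(-4 + 7\right) 6 = 3 \cdot 6 = 18$)
$-286137 - r{\left(F \right)} = -286137 - 18 = -286155$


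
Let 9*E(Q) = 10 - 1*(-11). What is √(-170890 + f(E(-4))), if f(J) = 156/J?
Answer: I*√8370334/7 ≈ 413.31*I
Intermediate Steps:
E(Q) = 7/3 (E(Q) = (10 - 1*(-11))/9 = (10 + 11)/9 = (⅑)*21 = 7/3)
√(-170890 + f(E(-4))) = √(-170890 + 156/(7/3)) = √(-170890 + 156*(3/7)) = √(-170890 + 468/7) = √(-1195762/7) = I*√8370334/7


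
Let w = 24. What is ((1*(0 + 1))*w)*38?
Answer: 912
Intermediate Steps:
((1*(0 + 1))*w)*38 = ((1*(0 + 1))*24)*38 = ((1*1)*24)*38 = (1*24)*38 = 24*38 = 912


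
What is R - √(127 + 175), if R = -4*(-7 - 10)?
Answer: 68 - √302 ≈ 50.622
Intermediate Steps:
R = 68 (R = -4*(-17) = 68)
R - √(127 + 175) = 68 - √(127 + 175) = 68 - √302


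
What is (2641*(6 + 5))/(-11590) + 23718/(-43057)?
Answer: -80302133/26264770 ≈ -3.0574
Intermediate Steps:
(2641*(6 + 5))/(-11590) + 23718/(-43057) = (2641*11)*(-1/11590) + 23718*(-1/43057) = 29051*(-1/11590) - 23718/43057 = -1529/610 - 23718/43057 = -80302133/26264770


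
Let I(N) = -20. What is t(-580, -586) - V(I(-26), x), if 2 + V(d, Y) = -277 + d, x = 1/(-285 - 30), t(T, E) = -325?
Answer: -26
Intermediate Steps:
x = -1/315 (x = 1/(-315) = -1/315 ≈ -0.0031746)
V(d, Y) = -279 + d (V(d, Y) = -2 + (-277 + d) = -279 + d)
t(-580, -586) - V(I(-26), x) = -325 - (-279 - 20) = -325 - 1*(-299) = -325 + 299 = -26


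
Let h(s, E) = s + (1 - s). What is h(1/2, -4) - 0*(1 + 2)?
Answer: 1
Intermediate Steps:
h(s, E) = 1
h(1/2, -4) - 0*(1 + 2) = 1 - 0*(1 + 2) = 1 - 0*3 = 1 - 52*0 = 1 + 0 = 1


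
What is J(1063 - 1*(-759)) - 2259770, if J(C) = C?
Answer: -2257948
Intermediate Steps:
J(1063 - 1*(-759)) - 2259770 = (1063 - 1*(-759)) - 2259770 = (1063 + 759) - 2259770 = 1822 - 2259770 = -2257948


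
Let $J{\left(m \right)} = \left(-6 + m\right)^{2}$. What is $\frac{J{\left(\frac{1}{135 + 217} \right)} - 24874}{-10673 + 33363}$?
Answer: $- \frac{615506355}{562276352} \approx -1.0947$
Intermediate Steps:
$\frac{J{\left(\frac{1}{135 + 217} \right)} - 24874}{-10673 + 33363} = \frac{\left(-6 + \frac{1}{135 + 217}\right)^{2} - 24874}{-10673 + 33363} = \frac{\left(-6 + \frac{1}{352}\right)^{2} - 24874}{22690} = \left(\left(-6 + \frac{1}{352}\right)^{2} - 24874\right) \frac{1}{22690} = \left(\left(- \frac{2111}{352}\right)^{2} - 24874\right) \frac{1}{22690} = \left(\frac{4456321}{123904} - 24874\right) \frac{1}{22690} = \left(- \frac{3077531775}{123904}\right) \frac{1}{22690} = - \frac{615506355}{562276352}$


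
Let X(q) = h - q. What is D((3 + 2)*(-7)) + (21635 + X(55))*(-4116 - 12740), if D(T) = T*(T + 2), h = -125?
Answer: -361644325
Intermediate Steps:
X(q) = -125 - q
D(T) = T*(2 + T)
D((3 + 2)*(-7)) + (21635 + X(55))*(-4116 - 12740) = ((3 + 2)*(-7))*(2 + (3 + 2)*(-7)) + (21635 + (-125 - 1*55))*(-4116 - 12740) = (5*(-7))*(2 + 5*(-7)) + (21635 + (-125 - 55))*(-16856) = -35*(2 - 35) + (21635 - 180)*(-16856) = -35*(-33) + 21455*(-16856) = 1155 - 361645480 = -361644325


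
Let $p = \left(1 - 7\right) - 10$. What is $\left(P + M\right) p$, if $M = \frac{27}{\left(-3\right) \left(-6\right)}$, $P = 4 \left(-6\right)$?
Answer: $360$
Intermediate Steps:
$P = -24$
$M = \frac{3}{2}$ ($M = \frac{27}{18} = 27 \cdot \frac{1}{18} = \frac{3}{2} \approx 1.5$)
$p = -16$ ($p = -6 - 10 = -16$)
$\left(P + M\right) p = \left(-24 + \frac{3}{2}\right) \left(-16\right) = \left(- \frac{45}{2}\right) \left(-16\right) = 360$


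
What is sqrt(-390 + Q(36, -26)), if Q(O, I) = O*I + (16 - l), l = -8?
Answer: I*sqrt(1302) ≈ 36.083*I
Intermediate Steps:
Q(O, I) = 24 + I*O (Q(O, I) = O*I + (16 - 1*(-8)) = I*O + (16 + 8) = I*O + 24 = 24 + I*O)
sqrt(-390 + Q(36, -26)) = sqrt(-390 + (24 - 26*36)) = sqrt(-390 + (24 - 936)) = sqrt(-390 - 912) = sqrt(-1302) = I*sqrt(1302)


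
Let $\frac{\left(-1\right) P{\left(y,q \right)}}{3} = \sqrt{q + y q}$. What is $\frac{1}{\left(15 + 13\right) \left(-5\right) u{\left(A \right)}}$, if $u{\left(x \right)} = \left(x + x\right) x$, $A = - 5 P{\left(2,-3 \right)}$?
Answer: $\frac{1}{567000} \approx 1.7637 \cdot 10^{-6}$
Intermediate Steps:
$P{\left(y,q \right)} = - 3 \sqrt{q + q y}$ ($P{\left(y,q \right)} = - 3 \sqrt{q + y q} = - 3 \sqrt{q + q y}$)
$A = 45 i$ ($A = - 5 \left(- 3 \sqrt{- 3 \left(1 + 2\right)}\right) = - 5 \left(- 3 \sqrt{\left(-3\right) 3}\right) = - 5 \left(- 3 \sqrt{-9}\right) = - 5 \left(- 3 \cdot 3 i\right) = - 5 \left(- 9 i\right) = 45 i \approx 45.0 i$)
$u{\left(x \right)} = 2 x^{2}$ ($u{\left(x \right)} = 2 x x = 2 x^{2}$)
$\frac{1}{\left(15 + 13\right) \left(-5\right) u{\left(A \right)}} = \frac{1}{\left(15 + 13\right) \left(-5\right) 2 \left(45 i\right)^{2}} = \frac{1}{28 \left(-5\right) 2 \left(-2025\right)} = \frac{1}{\left(-140\right) \left(-4050\right)} = \frac{1}{567000}$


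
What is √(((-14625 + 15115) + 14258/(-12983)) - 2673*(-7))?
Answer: 15*√14383567091/12983 ≈ 138.56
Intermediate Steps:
√(((-14625 + 15115) + 14258/(-12983)) - 2673*(-7)) = √((490 + 14258*(-1/12983)) + 18711) = √((490 - 14258/12983) + 18711) = √(6347412/12983 + 18711) = √(249272325/12983) = 15*√14383567091/12983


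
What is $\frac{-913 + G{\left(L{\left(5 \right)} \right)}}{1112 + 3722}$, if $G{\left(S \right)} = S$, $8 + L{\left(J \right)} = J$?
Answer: $- \frac{458}{2417} \approx -0.18949$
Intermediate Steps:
$L{\left(J \right)} = -8 + J$
$\frac{-913 + G{\left(L{\left(5 \right)} \right)}}{1112 + 3722} = \frac{-913 + \left(-8 + 5\right)}{1112 + 3722} = \frac{-913 - 3}{4834} = \left(-916\right) \frac{1}{4834} = - \frac{458}{2417}$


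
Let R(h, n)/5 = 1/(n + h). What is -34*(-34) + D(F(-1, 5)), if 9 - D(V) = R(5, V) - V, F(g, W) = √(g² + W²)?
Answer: 1190 - 4*√26 ≈ 1169.6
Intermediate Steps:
R(h, n) = 5/(h + n) (R(h, n) = 5/(n + h) = 5/(h + n))
F(g, W) = √(W² + g²)
D(V) = 9 + V - 5/(5 + V) (D(V) = 9 - (5/(5 + V) - V) = 9 - (-V + 5/(5 + V)) = 9 + (V - 5/(5 + V)) = 9 + V - 5/(5 + V))
-34*(-34) + D(F(-1, 5)) = -34*(-34) + (-5 + (5 + √(5² + (-1)²))*(9 + √(5² + (-1)²)))/(5 + √(5² + (-1)²)) = 1156 + (-5 + (5 + √(25 + 1))*(9 + √(25 + 1)))/(5 + √(25 + 1)) = 1156 + (-5 + (5 + √26)*(9 + √26))/(5 + √26)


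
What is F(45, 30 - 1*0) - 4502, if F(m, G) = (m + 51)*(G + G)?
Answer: 1258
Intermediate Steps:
F(m, G) = 2*G*(51 + m) (F(m, G) = (51 + m)*(2*G) = 2*G*(51 + m))
F(45, 30 - 1*0) - 4502 = 2*(30 - 1*0)*(51 + 45) - 4502 = 2*(30 + 0)*96 - 4502 = 2*30*96 - 4502 = 5760 - 4502 = 1258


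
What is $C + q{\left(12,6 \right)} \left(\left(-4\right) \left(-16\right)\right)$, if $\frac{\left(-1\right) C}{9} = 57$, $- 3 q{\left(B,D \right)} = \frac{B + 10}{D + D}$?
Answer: $- \frac{4969}{9} \approx -552.11$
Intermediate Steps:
$q{\left(B,D \right)} = - \frac{10 + B}{6 D}$ ($q{\left(B,D \right)} = - \frac{\left(B + 10\right) \frac{1}{D + D}}{3} = - \frac{\left(10 + B\right) \frac{1}{2 D}}{3} = - \frac{\frac{1}{2} \frac{1}{D} \left(10 + B\right)}{3} = - \frac{10 + B}{6 D}$)
$C = -513$ ($C = \left(-9\right) 57 = -513$)
$C + q{\left(12,6 \right)} \left(\left(-4\right) \left(-16\right)\right) = -513 + \frac{-10 - 12}{6 \cdot 6} \left(\left(-4\right) \left(-16\right)\right) = -513 + \frac{1}{6} \cdot \frac{1}{6} \left(-10 - 12\right) 64 = -513 + \frac{1}{6} \cdot \frac{1}{6} \left(-22\right) 64 = -513 - \frac{352}{9} = - \frac{4969}{9}$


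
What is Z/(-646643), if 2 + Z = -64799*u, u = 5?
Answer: 323997/646643 ≈ 0.50104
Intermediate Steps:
Z = -323997 (Z = -2 - 64799*5 = -2 - 323995 = -323997)
Z/(-646643) = -323997/(-646643) = -323997*(-1/646643) = 323997/646643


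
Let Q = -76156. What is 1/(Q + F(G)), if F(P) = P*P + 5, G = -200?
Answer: -1/36151 ≈ -2.7662e-5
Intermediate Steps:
F(P) = 5 + P**2 (F(P) = P**2 + 5 = 5 + P**2)
1/(Q + F(G)) = 1/(-76156 + (5 + (-200)**2)) = 1/(-76156 + (5 + 40000)) = 1/(-76156 + 40005) = 1/(-36151) = -1/36151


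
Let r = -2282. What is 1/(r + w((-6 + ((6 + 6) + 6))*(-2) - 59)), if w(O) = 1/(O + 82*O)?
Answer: -6889/15720699 ≈ -0.00043821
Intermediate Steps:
w(O) = 1/(83*O)
1/(r + w((-6 + ((6 + 6) + 6))*(-2) - 59)) = 1/(-2282 + 1/(83*((-6 + ((6 + 6) + 6))*(-2) - 59))) = 1/(-2282 + 1/(83*((-6 + (12 + 6))*(-2) - 59))) = 1/(-2282 + 1/(83*((-6 + 18)*(-2) - 59))) = 1/(-2282 + 1/(83*(12*(-2) - 59))) = 1/(-2282 + 1/(83*(-24 - 59))) = 1/(-2282 + (1/83)/(-83)) = 1/(-2282 + (1/83)*(-1/83)) = 1/(-2282 - 1/6889) = 1/(-15720699/6889) = -6889/15720699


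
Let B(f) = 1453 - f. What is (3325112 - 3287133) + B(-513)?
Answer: 39945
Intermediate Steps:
(3325112 - 3287133) + B(-513) = (3325112 - 3287133) + (1453 - 1*(-513)) = 37979 + (1453 + 513) = 37979 + 1966 = 39945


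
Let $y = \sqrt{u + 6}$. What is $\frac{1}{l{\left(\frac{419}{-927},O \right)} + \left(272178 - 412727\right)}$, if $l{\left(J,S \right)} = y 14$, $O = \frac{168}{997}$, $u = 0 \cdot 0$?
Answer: $- \frac{140549}{19754020225} - \frac{14 \sqrt{6}}{19754020225} \approx -7.1167 \cdot 10^{-6}$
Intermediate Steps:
$u = 0$
$y = \sqrt{6}$ ($y = \sqrt{0 + 6} = \sqrt{6} \approx 2.4495$)
$O = \frac{168}{997}$ ($O = 168 \cdot \frac{1}{997} = \frac{168}{997} \approx 0.16851$)
$l{\left(J,S \right)} = 14 \sqrt{6}$ ($l{\left(J,S \right)} = \sqrt{6} \cdot 14 = 14 \sqrt{6}$)
$\frac{1}{l{\left(\frac{419}{-927},O \right)} + \left(272178 - 412727\right)} = \frac{1}{14 \sqrt{6} + \left(272178 - 412727\right)} = \frac{1}{14 \sqrt{6} - 140549} = \frac{1}{-140549 + 14 \sqrt{6}}$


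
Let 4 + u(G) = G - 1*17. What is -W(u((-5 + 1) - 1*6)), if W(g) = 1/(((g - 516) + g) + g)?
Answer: 1/609 ≈ 0.0016420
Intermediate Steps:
u(G) = -21 + G (u(G) = -4 + (G - 1*17) = -4 + (G - 17) = -4 + (-17 + G) = -21 + G)
W(g) = 1/(-516 + 3*g) (W(g) = 1/(((-516 + g) + g) + g) = 1/((-516 + 2*g) + g) = 1/(-516 + 3*g))
-W(u((-5 + 1) - 1*6)) = -1/(3*(-172 + (-21 + ((-5 + 1) - 1*6)))) = -1/(3*(-172 + (-21 + (-4 - 6)))) = -1/(3*(-172 + (-21 - 10))) = -1/(3*(-172 - 31)) = -1/(3*(-203)) = -(-1)/(3*203) = -1*(-1/609) = 1/609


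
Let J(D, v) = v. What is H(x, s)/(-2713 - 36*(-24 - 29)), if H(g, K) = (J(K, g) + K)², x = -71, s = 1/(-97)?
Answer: -6777792/1082035 ≈ -6.2639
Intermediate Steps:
s = -1/97 ≈ -0.010309
H(g, K) = (K + g)² (H(g, K) = (g + K)² = (K + g)²)
H(x, s)/(-2713 - 36*(-24 - 29)) = (-1/97 - 71)²/(-2713 - 36*(-24 - 29)) = (-6888/97)²/(-2713 - 36*(-53)) = 47444544/(9409*(-2713 - 1*(-1908))) = 47444544/(9409*(-2713 + 1908)) = (47444544/9409)/(-805) = (47444544/9409)*(-1/805) = -6777792/1082035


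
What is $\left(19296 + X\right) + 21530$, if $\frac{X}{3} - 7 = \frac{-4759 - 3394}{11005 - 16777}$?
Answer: $\frac{78597781}{1924} \approx 40851.0$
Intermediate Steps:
$X = \frac{48557}{1924}$ ($X = 21 + 3 \frac{-4759 - 3394}{11005 - 16777} = 21 + 3 \left(- \frac{8153}{-5772}\right) = 21 + 3 \left(\left(-8153\right) \left(- \frac{1}{5772}\right)\right) = 21 + 3 \cdot \frac{8153}{5772} = 21 + \frac{8153}{1924} = \frac{48557}{1924} \approx 25.238$)
$\left(19296 + X\right) + 21530 = \left(19296 + \frac{48557}{1924}\right) + 21530 = \frac{37174061}{1924} + 21530 = \frac{78597781}{1924}$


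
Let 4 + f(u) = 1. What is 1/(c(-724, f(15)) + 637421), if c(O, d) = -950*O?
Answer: 1/1325221 ≈ 7.5459e-7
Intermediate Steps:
f(u) = -3 (f(u) = -4 + 1 = -3)
1/(c(-724, f(15)) + 637421) = 1/(-950*(-724) + 637421) = 1/(687800 + 637421) = 1/1325221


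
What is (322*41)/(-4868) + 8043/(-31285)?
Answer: -226088947/76147690 ≈ -2.9691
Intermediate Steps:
(322*41)/(-4868) + 8043/(-31285) = 13202*(-1/4868) + 8043*(-1/31285) = -6601/2434 - 8043/31285 = -226088947/76147690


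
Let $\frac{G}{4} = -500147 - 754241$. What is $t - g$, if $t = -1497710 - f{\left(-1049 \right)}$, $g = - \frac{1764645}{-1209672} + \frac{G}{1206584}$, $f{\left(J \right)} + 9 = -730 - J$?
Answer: $- \frac{91102601247040529}{60815453352} \approx -1.498 \cdot 10^{6}$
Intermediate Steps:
$G = -5017552$ ($G = 4 \left(-500147 - 754241\right) = 4 \left(-1254388\right) = -5017552$)
$f{\left(J \right)} = -739 - J$ ($f{\left(J \right)} = -9 - \left(730 + J\right) = -739 - J$)
$g = - \frac{164183322511}{60815453352}$ ($g = - \frac{1764645}{-1209672} - \frac{5017552}{1206584} = \left(-1764645\right) \left(- \frac{1}{1209672}\right) - \frac{627194}{150823} = \frac{588215}{403224} - \frac{627194}{150823} = - \frac{164183322511}{60815453352} \approx -2.6997$)
$t = -1498020$ ($t = -1497710 - \left(-739 - -1049\right) = -1497710 - \left(-739 + 1049\right) = -1497710 - 310 = -1498020$)
$t - g = -1498020 - - \frac{164183322511}{60815453352} = -1498020 + \frac{164183322511}{60815453352} = - \frac{91102601247040529}{60815453352}$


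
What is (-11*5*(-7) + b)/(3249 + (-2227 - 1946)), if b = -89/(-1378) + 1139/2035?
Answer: -1081379207/2591108520 ≈ -0.41734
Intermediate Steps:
b = 1750657/2804230 (b = -89*(-1/1378) + 1139*(1/2035) = 89/1378 + 1139/2035 = 1750657/2804230 ≈ 0.62429)
(-11*5*(-7) + b)/(3249 + (-2227 - 1946)) = (-11*5*(-7) + 1750657/2804230)/(3249 + (-2227 - 1946)) = (-55*(-7) + 1750657/2804230)/(3249 - 4173) = (385 + 1750657/2804230)/(-924) = (1081379207/2804230)*(-1/924) = -1081379207/2591108520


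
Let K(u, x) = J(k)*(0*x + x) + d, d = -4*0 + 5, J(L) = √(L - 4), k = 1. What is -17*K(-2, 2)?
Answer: -85 - 34*I*√3 ≈ -85.0 - 58.89*I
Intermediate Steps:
J(L) = √(-4 + L)
d = 5 (d = 0 + 5 = 5)
K(u, x) = 5 + I*x*√3 (K(u, x) = √(-4 + 1)*(0*x + x) + 5 = √(-3)*(0 + x) + 5 = (I*√3)*x + 5 = I*x*√3 + 5 = 5 + I*x*√3)
-17*K(-2, 2) = -17*(5 + I*2*√3) = -17*(5 + 2*I*√3) = -85 - 34*I*√3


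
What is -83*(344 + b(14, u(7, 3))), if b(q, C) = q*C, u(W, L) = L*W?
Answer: -52954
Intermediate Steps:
b(q, C) = C*q
-83*(344 + b(14, u(7, 3))) = -83*(344 + (3*7)*14) = -83*(344 + 21*14) = -83*(344 + 294) = -83*638 = -52954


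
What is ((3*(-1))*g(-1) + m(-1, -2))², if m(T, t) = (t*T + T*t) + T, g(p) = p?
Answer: 36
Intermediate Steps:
m(T, t) = T + 2*T*t (m(T, t) = (T*t + T*t) + T = 2*T*t + T = T + 2*T*t)
((3*(-1))*g(-1) + m(-1, -2))² = ((3*(-1))*(-1) - (1 + 2*(-2)))² = (-3*(-1) - (1 - 4))² = (3 - 1*(-3))² = (3 + 3)² = 6² = 36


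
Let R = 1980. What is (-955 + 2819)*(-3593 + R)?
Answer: -3006632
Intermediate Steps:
(-955 + 2819)*(-3593 + R) = (-955 + 2819)*(-3593 + 1980) = 1864*(-1613) = -3006632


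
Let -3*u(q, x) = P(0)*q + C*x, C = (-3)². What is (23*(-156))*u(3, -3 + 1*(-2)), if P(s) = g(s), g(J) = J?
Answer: -53820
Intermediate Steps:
C = 9
P(s) = s
u(q, x) = -3*x (u(q, x) = -(0*q + 9*x)/3 = -(0 + 9*x)/3 = -3*x)
(23*(-156))*u(3, -3 + 1*(-2)) = (23*(-156))*(-3*(-3 + 1*(-2))) = -(-10764)*(-3 - 2) = -(-10764)*(-5) = -3588*15 = -53820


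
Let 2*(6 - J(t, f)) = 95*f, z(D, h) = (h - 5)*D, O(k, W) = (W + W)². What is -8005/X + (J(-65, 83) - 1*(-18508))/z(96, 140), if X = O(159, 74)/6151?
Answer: -79726886333/35484480 ≈ -2246.8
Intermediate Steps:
O(k, W) = 4*W² (O(k, W) = (2*W)² = 4*W²)
z(D, h) = D*(-5 + h) (z(D, h) = (-5 + h)*D = D*(-5 + h))
J(t, f) = 6 - 95*f/2
X = 21904/6151 (X = (4*74²)/6151 = (4*5476)*(1/6151) = 21904*(1/6151) = 21904/6151 ≈ 3.5610)
-8005/X + (J(-65, 83) - 1*(-18508))/z(96, 140) = -8005/21904/6151 + ((6 - 95/2*83) - 1*(-18508))/((96*(-5 + 140))) = -8005*6151/21904 + ((6 - 7885/2) + 18508)/((96*135)) = -49238755/21904 + (-7873/2 + 18508)/12960 = -49238755/21904 + (29143/2)*(1/12960) = -49238755/21904 + 29143/25920 = -79726886333/35484480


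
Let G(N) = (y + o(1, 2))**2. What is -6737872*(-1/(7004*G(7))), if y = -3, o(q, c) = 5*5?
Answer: 421117/211871 ≈ 1.9876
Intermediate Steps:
o(q, c) = 25
G(N) = 484 (G(N) = (-3 + 25)**2 = 22**2 = 484)
-6737872*(-1/(7004*G(7))) = -6737872/(484*(-7004)) = -6737872/(-3389936) = -6737872*(-1/3389936) = 421117/211871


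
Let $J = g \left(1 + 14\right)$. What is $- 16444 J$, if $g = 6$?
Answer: $-1479960$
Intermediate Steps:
$J = 90$ ($J = 6 \left(1 + 14\right) = 6 \cdot 15 = 90$)
$- 16444 J = \left(-16444\right) 90 = -1479960$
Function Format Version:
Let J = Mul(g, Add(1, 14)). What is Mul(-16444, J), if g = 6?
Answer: -1479960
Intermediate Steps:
J = 90 (J = Mul(6, Add(1, 14)) = Mul(6, 15) = 90)
Mul(-16444, J) = Mul(-16444, 90) = -1479960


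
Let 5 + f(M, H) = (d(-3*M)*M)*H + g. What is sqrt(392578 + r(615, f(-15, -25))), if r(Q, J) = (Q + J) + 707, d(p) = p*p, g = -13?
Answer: sqrt(1153257) ≈ 1073.9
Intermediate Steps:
d(p) = p**2
f(M, H) = -18 + 9*H*M**3 (f(M, H) = -5 + (((-3*M)**2*M)*H - 13) = -5 + (((9*M**2)*M)*H - 13) = -5 + ((9*M**3)*H - 13) = -5 + (9*H*M**3 - 13) = -5 + (-13 + 9*H*M**3) = -18 + 9*H*M**3)
r(Q, J) = 707 + J + Q (r(Q, J) = (J + Q) + 707 = 707 + J + Q)
sqrt(392578 + r(615, f(-15, -25))) = sqrt(392578 + (707 + (-18 + 9*(-25)*(-15)**3) + 615)) = sqrt(392578 + (707 + (-18 + 9*(-25)*(-3375)) + 615)) = sqrt(392578 + (707 + (-18 + 759375) + 615)) = sqrt(392578 + (707 + 759357 + 615)) = sqrt(392578 + 760679) = sqrt(1153257)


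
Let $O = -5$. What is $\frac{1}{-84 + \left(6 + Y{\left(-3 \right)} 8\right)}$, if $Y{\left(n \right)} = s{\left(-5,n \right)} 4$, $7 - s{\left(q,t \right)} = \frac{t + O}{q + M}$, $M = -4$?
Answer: $\frac{9}{1058} \approx 0.0085066$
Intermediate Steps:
$s{\left(q,t \right)} = 7 - \frac{-5 + t}{-4 + q}$ ($s{\left(q,t \right)} = 7 - \frac{t - 5}{q - 4} = 7 - \frac{-5 + t}{-4 + q}$)
$Y{\left(n \right)} = \frac{232}{9} + \frac{4 n}{9}$ ($Y{\left(n \right)} = \frac{-23 - n + 7 \left(-5\right)}{-4 - 5} \cdot 4 = \frac{-23 - n - 35}{-9} \cdot 4 = - \frac{-58 - n}{9} \cdot 4 = \left(\frac{58}{9} + \frac{n}{9}\right) 4 = \frac{232}{9} + \frac{4 n}{9}$)
$\frac{1}{-84 + \left(6 + Y{\left(-3 \right)} 8\right)} = \frac{1}{-84 + \left(6 + \left(\frac{232}{9} + \frac{4}{9} \left(-3\right)\right) 8\right)} = \frac{1}{-84 + \left(6 + \left(\frac{232}{9} - \frac{4}{3}\right) 8\right)} = \frac{1}{-84 + \left(6 + \frac{220}{9} \cdot 8\right)} = \frac{1}{-84 + \left(6 + \frac{1760}{9}\right)} = \frac{1}{-84 + \frac{1814}{9}} = \frac{1}{\frac{1058}{9}} = \frac{9}{1058}$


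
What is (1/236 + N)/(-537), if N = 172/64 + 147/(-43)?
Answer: 9835/7265968 ≈ 0.0013536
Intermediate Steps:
N = -503/688 (N = 172*(1/64) + 147*(-1/43) = 43/16 - 147/43 = -503/688 ≈ -0.73110)
(1/236 + N)/(-537) = (1/236 - 503/688)/(-537) = (1/236 - 503/688)*(-1/537) = -29505/40592*(-1/537) = 9835/7265968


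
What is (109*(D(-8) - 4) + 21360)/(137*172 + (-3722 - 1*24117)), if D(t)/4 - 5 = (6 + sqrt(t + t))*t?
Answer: -2176/4275 + 13952*I/4275 ≈ -0.50901 + 3.2636*I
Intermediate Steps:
D(t) = 20 + 4*t*(6 + sqrt(2)*sqrt(t)) (D(t) = 20 + 4*((6 + sqrt(t + t))*t) = 20 + 4*((6 + sqrt(2*t))*t) = 20 + 4*((6 + sqrt(2)*sqrt(t))*t) = 20 + 4*(t*(6 + sqrt(2)*sqrt(t))) = 20 + 4*t*(6 + sqrt(2)*sqrt(t)))
(109*(D(-8) - 4) + 21360)/(137*172 + (-3722 - 1*24117)) = (109*((20 + 24*(-8) + 4*sqrt(2)*(-8)**(3/2)) - 4) + 21360)/(137*172 + (-3722 - 1*24117)) = (109*((20 - 192 + 4*sqrt(2)*(-16*I*sqrt(2))) - 4) + 21360)/(23564 + (-3722 - 24117)) = (109*((20 - 192 - 128*I) - 4) + 21360)/(23564 - 27839) = (109*((-172 - 128*I) - 4) + 21360)/(-4275) = (109*(-176 - 128*I) + 21360)*(-1/4275) = ((-19184 - 13952*I) + 21360)*(-1/4275) = (2176 - 13952*I)*(-1/4275) = -2176/4275 + 13952*I/4275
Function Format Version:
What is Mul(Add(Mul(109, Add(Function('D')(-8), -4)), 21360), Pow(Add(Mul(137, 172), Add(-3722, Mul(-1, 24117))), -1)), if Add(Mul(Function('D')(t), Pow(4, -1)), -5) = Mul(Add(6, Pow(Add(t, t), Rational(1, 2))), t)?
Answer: Add(Rational(-2176, 4275), Mul(Rational(13952, 4275), I)) ≈ Add(-0.50901, Mul(3.2636, I))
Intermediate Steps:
Function('D')(t) = Add(20, Mul(4, t, Add(6, Mul(Pow(2, Rational(1, 2)), Pow(t, Rational(1, 2)))))) (Function('D')(t) = Add(20, Mul(4, Mul(Add(6, Pow(Add(t, t), Rational(1, 2))), t))) = Add(20, Mul(4, Mul(Add(6, Pow(Mul(2, t), Rational(1, 2))), t))) = Add(20, Mul(4, Mul(Add(6, Mul(Pow(2, Rational(1, 2)), Pow(t, Rational(1, 2)))), t))) = Add(20, Mul(4, Mul(t, Add(6, Mul(Pow(2, Rational(1, 2)), Pow(t, Rational(1, 2))))))) = Add(20, Mul(4, t, Add(6, Mul(Pow(2, Rational(1, 2)), Pow(t, Rational(1, 2)))))))
Mul(Add(Mul(109, Add(Function('D')(-8), -4)), 21360), Pow(Add(Mul(137, 172), Add(-3722, Mul(-1, 24117))), -1)) = Mul(Add(Mul(109, Add(Add(20, Mul(24, -8), Mul(4, Pow(2, Rational(1, 2)), Pow(-8, Rational(3, 2)))), -4)), 21360), Pow(Add(Mul(137, 172), Add(-3722, Mul(-1, 24117))), -1)) = Mul(Add(Mul(109, Add(Add(20, -192, Mul(4, Pow(2, Rational(1, 2)), Mul(-16, I, Pow(2, Rational(1, 2))))), -4)), 21360), Pow(Add(23564, Add(-3722, -24117)), -1)) = Mul(Add(Mul(109, Add(Add(20, -192, Mul(-128, I)), -4)), 21360), Pow(Add(23564, -27839), -1)) = Mul(Add(Mul(109, Add(Add(-172, Mul(-128, I)), -4)), 21360), Pow(-4275, -1)) = Mul(Add(Mul(109, Add(-176, Mul(-128, I))), 21360), Rational(-1, 4275)) = Mul(Add(Add(-19184, Mul(-13952, I)), 21360), Rational(-1, 4275)) = Mul(Add(2176, Mul(-13952, I)), Rational(-1, 4275)) = Add(Rational(-2176, 4275), Mul(Rational(13952, 4275), I))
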